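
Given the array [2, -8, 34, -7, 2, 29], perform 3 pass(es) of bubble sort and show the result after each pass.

After pass 1: [-8, 2, -7, 2, 29, 34] (4 swaps)
After pass 2: [-8, -7, 2, 2, 29, 34] (1 swaps)
After pass 3: [-8, -7, 2, 2, 29, 34] (0 swaps)
Total swaps: 5


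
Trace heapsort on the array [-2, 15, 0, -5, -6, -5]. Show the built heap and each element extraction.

Build heap: [15, -2, 0, -5, -6, -5]
Extract 15: [0, -2, -5, -5, -6, 15]
Extract 0: [-2, -5, -5, -6, 0, 15]
Extract -2: [-5, -6, -5, -2, 0, 15]
Extract -5: [-5, -6, -5, -2, 0, 15]
Extract -5: [-6, -5, -5, -2, 0, 15]


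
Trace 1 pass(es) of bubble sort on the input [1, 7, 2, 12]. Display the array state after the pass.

After pass 1: [1, 2, 7, 12] (1 swaps)
Total swaps: 1


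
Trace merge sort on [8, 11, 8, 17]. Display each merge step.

Divide and conquer:
  Merge [8] + [11] -> [8, 11]
  Merge [8] + [17] -> [8, 17]
  Merge [8, 11] + [8, 17] -> [8, 8, 11, 17]


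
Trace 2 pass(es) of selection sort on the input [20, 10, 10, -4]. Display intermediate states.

Pass 1: Select minimum -4 at index 3, swap -> [-4, 10, 10, 20]
Pass 2: Select minimum 10 at index 1, swap -> [-4, 10, 10, 20]


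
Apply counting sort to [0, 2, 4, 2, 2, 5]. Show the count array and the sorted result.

Count array: [1, 0, 3, 0, 1, 1]
(count[i] = number of elements equal to i)
Cumulative count: [1, 1, 4, 4, 5, 6]
Sorted: [0, 2, 2, 2, 4, 5]


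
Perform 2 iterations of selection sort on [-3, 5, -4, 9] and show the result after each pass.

Pass 1: Select minimum -4 at index 2, swap -> [-4, 5, -3, 9]
Pass 2: Select minimum -3 at index 2, swap -> [-4, -3, 5, 9]


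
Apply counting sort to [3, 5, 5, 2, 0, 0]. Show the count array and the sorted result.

Count array: [2, 0, 1, 1, 0, 2]
(count[i] = number of elements equal to i)
Cumulative count: [2, 2, 3, 4, 4, 6]
Sorted: [0, 0, 2, 3, 5, 5]


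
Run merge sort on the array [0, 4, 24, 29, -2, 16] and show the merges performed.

Divide and conquer:
  Merge [4] + [24] -> [4, 24]
  Merge [0] + [4, 24] -> [0, 4, 24]
  Merge [-2] + [16] -> [-2, 16]
  Merge [29] + [-2, 16] -> [-2, 16, 29]
  Merge [0, 4, 24] + [-2, 16, 29] -> [-2, 0, 4, 16, 24, 29]


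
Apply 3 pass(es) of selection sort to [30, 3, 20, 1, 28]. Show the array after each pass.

Pass 1: Select minimum 1 at index 3, swap -> [1, 3, 20, 30, 28]
Pass 2: Select minimum 3 at index 1, swap -> [1, 3, 20, 30, 28]
Pass 3: Select minimum 20 at index 2, swap -> [1, 3, 20, 30, 28]


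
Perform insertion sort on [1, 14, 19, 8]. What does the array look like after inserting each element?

First element 1 is already 'sorted'
Insert 14: shifted 0 elements -> [1, 14, 19, 8]
Insert 19: shifted 0 elements -> [1, 14, 19, 8]
Insert 8: shifted 2 elements -> [1, 8, 14, 19]


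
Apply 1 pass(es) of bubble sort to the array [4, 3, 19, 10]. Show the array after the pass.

After pass 1: [3, 4, 10, 19] (2 swaps)
Total swaps: 2


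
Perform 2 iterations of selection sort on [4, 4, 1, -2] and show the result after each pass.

Pass 1: Select minimum -2 at index 3, swap -> [-2, 4, 1, 4]
Pass 2: Select minimum 1 at index 2, swap -> [-2, 1, 4, 4]


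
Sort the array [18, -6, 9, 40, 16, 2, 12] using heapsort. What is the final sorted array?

Build heap: [40, 18, 12, -6, 16, 2, 9]
Extract 40: [18, 16, 12, -6, 9, 2, 40]
Extract 18: [16, 9, 12, -6, 2, 18, 40]
Extract 16: [12, 9, 2, -6, 16, 18, 40]
Extract 12: [9, -6, 2, 12, 16, 18, 40]
Extract 9: [2, -6, 9, 12, 16, 18, 40]
Extract 2: [-6, 2, 9, 12, 16, 18, 40]


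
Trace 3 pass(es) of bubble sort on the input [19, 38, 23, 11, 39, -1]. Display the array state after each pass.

After pass 1: [19, 23, 11, 38, -1, 39] (3 swaps)
After pass 2: [19, 11, 23, -1, 38, 39] (2 swaps)
After pass 3: [11, 19, -1, 23, 38, 39] (2 swaps)
Total swaps: 7


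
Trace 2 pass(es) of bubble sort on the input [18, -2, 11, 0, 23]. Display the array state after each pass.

After pass 1: [-2, 11, 0, 18, 23] (3 swaps)
After pass 2: [-2, 0, 11, 18, 23] (1 swaps)
Total swaps: 4


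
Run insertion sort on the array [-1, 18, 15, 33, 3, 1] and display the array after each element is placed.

First element -1 is already 'sorted'
Insert 18: shifted 0 elements -> [-1, 18, 15, 33, 3, 1]
Insert 15: shifted 1 elements -> [-1, 15, 18, 33, 3, 1]
Insert 33: shifted 0 elements -> [-1, 15, 18, 33, 3, 1]
Insert 3: shifted 3 elements -> [-1, 3, 15, 18, 33, 1]
Insert 1: shifted 4 elements -> [-1, 1, 3, 15, 18, 33]


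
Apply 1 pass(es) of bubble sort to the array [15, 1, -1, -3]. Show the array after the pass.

After pass 1: [1, -1, -3, 15] (3 swaps)
Total swaps: 3


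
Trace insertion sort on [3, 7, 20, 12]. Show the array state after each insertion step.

First element 3 is already 'sorted'
Insert 7: shifted 0 elements -> [3, 7, 20, 12]
Insert 20: shifted 0 elements -> [3, 7, 20, 12]
Insert 12: shifted 1 elements -> [3, 7, 12, 20]


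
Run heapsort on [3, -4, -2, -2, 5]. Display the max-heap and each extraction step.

Build heap: [5, 3, -2, -2, -4]
Extract 5: [3, -2, -2, -4, 5]
Extract 3: [-2, -4, -2, 3, 5]
Extract -2: [-2, -4, -2, 3, 5]
Extract -2: [-4, -2, -2, 3, 5]


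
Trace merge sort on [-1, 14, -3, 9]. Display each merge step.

Divide and conquer:
  Merge [-1] + [14] -> [-1, 14]
  Merge [-3] + [9] -> [-3, 9]
  Merge [-1, 14] + [-3, 9] -> [-3, -1, 9, 14]


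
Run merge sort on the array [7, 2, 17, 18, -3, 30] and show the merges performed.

Divide and conquer:
  Merge [2] + [17] -> [2, 17]
  Merge [7] + [2, 17] -> [2, 7, 17]
  Merge [-3] + [30] -> [-3, 30]
  Merge [18] + [-3, 30] -> [-3, 18, 30]
  Merge [2, 7, 17] + [-3, 18, 30] -> [-3, 2, 7, 17, 18, 30]


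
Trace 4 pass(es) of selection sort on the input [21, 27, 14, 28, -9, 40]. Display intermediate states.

Pass 1: Select minimum -9 at index 4, swap -> [-9, 27, 14, 28, 21, 40]
Pass 2: Select minimum 14 at index 2, swap -> [-9, 14, 27, 28, 21, 40]
Pass 3: Select minimum 21 at index 4, swap -> [-9, 14, 21, 28, 27, 40]
Pass 4: Select minimum 27 at index 4, swap -> [-9, 14, 21, 27, 28, 40]


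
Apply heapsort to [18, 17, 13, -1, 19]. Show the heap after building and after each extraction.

Build heap: [19, 18, 13, -1, 17]
Extract 19: [18, 17, 13, -1, 19]
Extract 18: [17, -1, 13, 18, 19]
Extract 17: [13, -1, 17, 18, 19]
Extract 13: [-1, 13, 17, 18, 19]


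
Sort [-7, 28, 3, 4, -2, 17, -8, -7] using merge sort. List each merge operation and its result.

Divide and conquer:
  Merge [-7] + [28] -> [-7, 28]
  Merge [3] + [4] -> [3, 4]
  Merge [-7, 28] + [3, 4] -> [-7, 3, 4, 28]
  Merge [-2] + [17] -> [-2, 17]
  Merge [-8] + [-7] -> [-8, -7]
  Merge [-2, 17] + [-8, -7] -> [-8, -7, -2, 17]
  Merge [-7, 3, 4, 28] + [-8, -7, -2, 17] -> [-8, -7, -7, -2, 3, 4, 17, 28]


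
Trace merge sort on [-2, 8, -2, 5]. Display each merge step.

Divide and conquer:
  Merge [-2] + [8] -> [-2, 8]
  Merge [-2] + [5] -> [-2, 5]
  Merge [-2, 8] + [-2, 5] -> [-2, -2, 5, 8]


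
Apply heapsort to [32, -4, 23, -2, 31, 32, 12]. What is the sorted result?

Build heap: [32, 31, 32, -2, -4, 23, 12]
Extract 32: [32, 31, 23, -2, -4, 12, 32]
Extract 32: [31, 12, 23, -2, -4, 32, 32]
Extract 31: [23, 12, -4, -2, 31, 32, 32]
Extract 23: [12, -2, -4, 23, 31, 32, 32]
Extract 12: [-2, -4, 12, 23, 31, 32, 32]
Extract -2: [-4, -2, 12, 23, 31, 32, 32]


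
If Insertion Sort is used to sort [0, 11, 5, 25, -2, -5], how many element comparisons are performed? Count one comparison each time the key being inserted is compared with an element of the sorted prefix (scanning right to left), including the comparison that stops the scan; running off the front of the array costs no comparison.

Insert 11: 0 <= 11 (stop) = 1 comparison(s) -> [0, 11, 5, 25, -2, -5]
Insert 5: 11 > 5 (shift), 0 <= 5 (stop) = 2 comparison(s) -> [0, 5, 11, 25, -2, -5]
Insert 25: 11 <= 25 (stop) = 1 comparison(s) -> [0, 5, 11, 25, -2, -5]
Insert -2: 25 > -2 (shift), 11 > -2 (shift), 5 > -2 (shift), 0 > -2 (shift), reached front = 4 comparison(s) -> [-2, 0, 5, 11, 25, -5]
Insert -5: 25 > -5 (shift), 11 > -5 (shift), 5 > -5 (shift), 0 > -5 (shift), -2 > -5 (shift), reached front = 5 comparison(s) -> [-5, -2, 0, 5, 11, 25]
Total comparisons: 1 + 2 + 1 + 4 + 5 = 13


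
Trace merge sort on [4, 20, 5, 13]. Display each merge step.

Divide and conquer:
  Merge [4] + [20] -> [4, 20]
  Merge [5] + [13] -> [5, 13]
  Merge [4, 20] + [5, 13] -> [4, 5, 13, 20]


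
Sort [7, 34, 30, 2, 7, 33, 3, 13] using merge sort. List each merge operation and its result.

Divide and conquer:
  Merge [7] + [34] -> [7, 34]
  Merge [30] + [2] -> [2, 30]
  Merge [7, 34] + [2, 30] -> [2, 7, 30, 34]
  Merge [7] + [33] -> [7, 33]
  Merge [3] + [13] -> [3, 13]
  Merge [7, 33] + [3, 13] -> [3, 7, 13, 33]
  Merge [2, 7, 30, 34] + [3, 7, 13, 33] -> [2, 3, 7, 7, 13, 30, 33, 34]


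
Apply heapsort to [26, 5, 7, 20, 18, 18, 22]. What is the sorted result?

Build heap: [26, 20, 22, 5, 18, 18, 7]
Extract 26: [22, 20, 18, 5, 18, 7, 26]
Extract 22: [20, 18, 18, 5, 7, 22, 26]
Extract 20: [18, 7, 18, 5, 20, 22, 26]
Extract 18: [18, 7, 5, 18, 20, 22, 26]
Extract 18: [7, 5, 18, 18, 20, 22, 26]
Extract 7: [5, 7, 18, 18, 20, 22, 26]


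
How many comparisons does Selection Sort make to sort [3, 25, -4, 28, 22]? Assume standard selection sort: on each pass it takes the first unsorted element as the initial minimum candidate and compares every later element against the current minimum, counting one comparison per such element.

Pass 1: scan indices 1..4 for the minimum = 4 comparison(s); min is -4, place at index 0 -> [-4, 25, 3, 28, 22]
Pass 2: scan indices 2..4 for the minimum = 3 comparison(s); min is 3, place at index 1 -> [-4, 3, 25, 28, 22]
Pass 3: scan indices 3..4 for the minimum = 2 comparison(s); min is 22, place at index 2 -> [-4, 3, 22, 28, 25]
Pass 4: scan indices 4..4 for the minimum = 1 comparison(s); min is 25, place at index 3 -> [-4, 3, 22, 25, 28]
Selection sort always scans the whole unsorted suffix, so the count is (n-1) + (n-2) + ... + 1 = n(n-1)/2 = 5*4/2 = 10 regardless of the input order.
Total comparisons: 4 + 3 + 2 + 1 = 10


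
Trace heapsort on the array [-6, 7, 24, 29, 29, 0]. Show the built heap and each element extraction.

Build heap: [29, 29, 24, 7, -6, 0]
Extract 29: [29, 7, 24, 0, -6, 29]
Extract 29: [24, 7, -6, 0, 29, 29]
Extract 24: [7, 0, -6, 24, 29, 29]
Extract 7: [0, -6, 7, 24, 29, 29]
Extract 0: [-6, 0, 7, 24, 29, 29]


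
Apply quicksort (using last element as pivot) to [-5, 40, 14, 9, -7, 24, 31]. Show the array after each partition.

Partition 1: pivot=31 at index 5 -> [-5, 14, 9, -7, 24, 31, 40]
Partition 2: pivot=24 at index 4 -> [-5, 14, 9, -7, 24, 31, 40]
Partition 3: pivot=-7 at index 0 -> [-7, 14, 9, -5, 24, 31, 40]
Partition 4: pivot=-5 at index 1 -> [-7, -5, 9, 14, 24, 31, 40]
Partition 5: pivot=14 at index 3 -> [-7, -5, 9, 14, 24, 31, 40]


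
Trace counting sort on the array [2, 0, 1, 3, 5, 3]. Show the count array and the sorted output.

Count array: [1, 1, 1, 2, 0, 1]
(count[i] = number of elements equal to i)
Cumulative count: [1, 2, 3, 5, 5, 6]
Sorted: [0, 1, 2, 3, 3, 5]


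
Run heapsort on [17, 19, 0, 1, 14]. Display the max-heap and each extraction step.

Build heap: [19, 17, 0, 1, 14]
Extract 19: [17, 14, 0, 1, 19]
Extract 17: [14, 1, 0, 17, 19]
Extract 14: [1, 0, 14, 17, 19]
Extract 1: [0, 1, 14, 17, 19]


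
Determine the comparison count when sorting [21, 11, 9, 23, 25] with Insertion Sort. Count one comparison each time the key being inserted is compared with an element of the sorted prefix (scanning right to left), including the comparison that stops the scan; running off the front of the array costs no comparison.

Insert 11: 21 > 11 (shift), reached front = 1 comparison(s) -> [11, 21, 9, 23, 25]
Insert 9: 21 > 9 (shift), 11 > 9 (shift), reached front = 2 comparison(s) -> [9, 11, 21, 23, 25]
Insert 23: 21 <= 23 (stop) = 1 comparison(s) -> [9, 11, 21, 23, 25]
Insert 25: 23 <= 25 (stop) = 1 comparison(s) -> [9, 11, 21, 23, 25]
Total comparisons: 1 + 2 + 1 + 1 = 5


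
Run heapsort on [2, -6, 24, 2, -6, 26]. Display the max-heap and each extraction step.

Build heap: [26, 2, 24, -6, -6, 2]
Extract 26: [24, 2, 2, -6, -6, 26]
Extract 24: [2, -6, 2, -6, 24, 26]
Extract 2: [2, -6, -6, 2, 24, 26]
Extract 2: [-6, -6, 2, 2, 24, 26]
Extract -6: [-6, -6, 2, 2, 24, 26]


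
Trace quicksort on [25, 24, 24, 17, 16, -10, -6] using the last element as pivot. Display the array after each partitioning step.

Partition 1: pivot=-6 at index 1 -> [-10, -6, 24, 17, 16, 25, 24]
Partition 2: pivot=24 at index 5 -> [-10, -6, 24, 17, 16, 24, 25]
Partition 3: pivot=16 at index 2 -> [-10, -6, 16, 17, 24, 24, 25]
Partition 4: pivot=24 at index 4 -> [-10, -6, 16, 17, 24, 24, 25]


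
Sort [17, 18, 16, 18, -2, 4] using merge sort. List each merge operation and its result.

Divide and conquer:
  Merge [18] + [16] -> [16, 18]
  Merge [17] + [16, 18] -> [16, 17, 18]
  Merge [-2] + [4] -> [-2, 4]
  Merge [18] + [-2, 4] -> [-2, 4, 18]
  Merge [16, 17, 18] + [-2, 4, 18] -> [-2, 4, 16, 17, 18, 18]


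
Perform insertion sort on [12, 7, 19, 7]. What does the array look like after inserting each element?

First element 12 is already 'sorted'
Insert 7: shifted 1 elements -> [7, 12, 19, 7]
Insert 19: shifted 0 elements -> [7, 12, 19, 7]
Insert 7: shifted 2 elements -> [7, 7, 12, 19]


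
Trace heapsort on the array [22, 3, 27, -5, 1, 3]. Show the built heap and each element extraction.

Build heap: [27, 3, 22, -5, 1, 3]
Extract 27: [22, 3, 3, -5, 1, 27]
Extract 22: [3, 1, 3, -5, 22, 27]
Extract 3: [3, 1, -5, 3, 22, 27]
Extract 3: [1, -5, 3, 3, 22, 27]
Extract 1: [-5, 1, 3, 3, 22, 27]


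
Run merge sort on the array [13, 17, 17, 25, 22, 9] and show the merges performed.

Divide and conquer:
  Merge [17] + [17] -> [17, 17]
  Merge [13] + [17, 17] -> [13, 17, 17]
  Merge [22] + [9] -> [9, 22]
  Merge [25] + [9, 22] -> [9, 22, 25]
  Merge [13, 17, 17] + [9, 22, 25] -> [9, 13, 17, 17, 22, 25]


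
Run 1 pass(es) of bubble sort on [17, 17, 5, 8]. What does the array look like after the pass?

After pass 1: [17, 5, 8, 17] (2 swaps)
Total swaps: 2


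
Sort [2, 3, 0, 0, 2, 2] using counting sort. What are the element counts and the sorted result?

Count array: [2, 0, 3, 1]
(count[i] = number of elements equal to i)
Cumulative count: [2, 2, 5, 6]
Sorted: [0, 0, 2, 2, 2, 3]


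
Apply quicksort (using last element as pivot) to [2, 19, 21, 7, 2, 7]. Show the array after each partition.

Partition 1: pivot=7 at index 3 -> [2, 7, 2, 7, 21, 19]
Partition 2: pivot=2 at index 1 -> [2, 2, 7, 7, 21, 19]
Partition 3: pivot=19 at index 4 -> [2, 2, 7, 7, 19, 21]


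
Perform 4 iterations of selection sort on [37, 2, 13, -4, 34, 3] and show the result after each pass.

Pass 1: Select minimum -4 at index 3, swap -> [-4, 2, 13, 37, 34, 3]
Pass 2: Select minimum 2 at index 1, swap -> [-4, 2, 13, 37, 34, 3]
Pass 3: Select minimum 3 at index 5, swap -> [-4, 2, 3, 37, 34, 13]
Pass 4: Select minimum 13 at index 5, swap -> [-4, 2, 3, 13, 34, 37]


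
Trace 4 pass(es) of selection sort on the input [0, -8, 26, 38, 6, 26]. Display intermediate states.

Pass 1: Select minimum -8 at index 1, swap -> [-8, 0, 26, 38, 6, 26]
Pass 2: Select minimum 0 at index 1, swap -> [-8, 0, 26, 38, 6, 26]
Pass 3: Select minimum 6 at index 4, swap -> [-8, 0, 6, 38, 26, 26]
Pass 4: Select minimum 26 at index 4, swap -> [-8, 0, 6, 26, 38, 26]


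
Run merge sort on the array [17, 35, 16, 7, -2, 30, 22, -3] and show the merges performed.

Divide and conquer:
  Merge [17] + [35] -> [17, 35]
  Merge [16] + [7] -> [7, 16]
  Merge [17, 35] + [7, 16] -> [7, 16, 17, 35]
  Merge [-2] + [30] -> [-2, 30]
  Merge [22] + [-3] -> [-3, 22]
  Merge [-2, 30] + [-3, 22] -> [-3, -2, 22, 30]
  Merge [7, 16, 17, 35] + [-3, -2, 22, 30] -> [-3, -2, 7, 16, 17, 22, 30, 35]


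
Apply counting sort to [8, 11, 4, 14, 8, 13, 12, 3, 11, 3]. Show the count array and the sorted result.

Count array: [0, 0, 0, 2, 1, 0, 0, 0, 2, 0, 0, 2, 1, 1, 1]
(count[i] = number of elements equal to i)
Cumulative count: [0, 0, 0, 2, 3, 3, 3, 3, 5, 5, 5, 7, 8, 9, 10]
Sorted: [3, 3, 4, 8, 8, 11, 11, 12, 13, 14]


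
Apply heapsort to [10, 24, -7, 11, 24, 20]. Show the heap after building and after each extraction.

Build heap: [24, 24, 20, 11, 10, -7]
Extract 24: [24, 11, 20, -7, 10, 24]
Extract 24: [20, 11, 10, -7, 24, 24]
Extract 20: [11, -7, 10, 20, 24, 24]
Extract 11: [10, -7, 11, 20, 24, 24]
Extract 10: [-7, 10, 11, 20, 24, 24]


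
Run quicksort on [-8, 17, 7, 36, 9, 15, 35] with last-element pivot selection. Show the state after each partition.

Partition 1: pivot=35 at index 5 -> [-8, 17, 7, 9, 15, 35, 36]
Partition 2: pivot=15 at index 3 -> [-8, 7, 9, 15, 17, 35, 36]
Partition 3: pivot=9 at index 2 -> [-8, 7, 9, 15, 17, 35, 36]
Partition 4: pivot=7 at index 1 -> [-8, 7, 9, 15, 17, 35, 36]


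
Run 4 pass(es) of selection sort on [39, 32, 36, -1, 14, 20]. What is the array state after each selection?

Pass 1: Select minimum -1 at index 3, swap -> [-1, 32, 36, 39, 14, 20]
Pass 2: Select minimum 14 at index 4, swap -> [-1, 14, 36, 39, 32, 20]
Pass 3: Select minimum 20 at index 5, swap -> [-1, 14, 20, 39, 32, 36]
Pass 4: Select minimum 32 at index 4, swap -> [-1, 14, 20, 32, 39, 36]


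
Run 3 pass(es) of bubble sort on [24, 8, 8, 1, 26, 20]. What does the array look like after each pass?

After pass 1: [8, 8, 1, 24, 20, 26] (4 swaps)
After pass 2: [8, 1, 8, 20, 24, 26] (2 swaps)
After pass 3: [1, 8, 8, 20, 24, 26] (1 swaps)
Total swaps: 7


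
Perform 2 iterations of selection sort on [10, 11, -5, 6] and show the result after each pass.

Pass 1: Select minimum -5 at index 2, swap -> [-5, 11, 10, 6]
Pass 2: Select minimum 6 at index 3, swap -> [-5, 6, 10, 11]


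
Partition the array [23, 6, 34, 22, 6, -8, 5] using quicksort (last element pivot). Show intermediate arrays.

Partition 1: pivot=5 at index 1 -> [-8, 5, 34, 22, 6, 23, 6]
Partition 2: pivot=6 at index 3 -> [-8, 5, 6, 6, 34, 23, 22]
Partition 3: pivot=22 at index 4 -> [-8, 5, 6, 6, 22, 23, 34]
Partition 4: pivot=34 at index 6 -> [-8, 5, 6, 6, 22, 23, 34]


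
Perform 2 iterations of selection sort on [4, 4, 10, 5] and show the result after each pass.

Pass 1: Select minimum 4 at index 0, swap -> [4, 4, 10, 5]
Pass 2: Select minimum 4 at index 1, swap -> [4, 4, 10, 5]


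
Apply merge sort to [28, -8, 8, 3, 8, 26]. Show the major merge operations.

Divide and conquer:
  Merge [-8] + [8] -> [-8, 8]
  Merge [28] + [-8, 8] -> [-8, 8, 28]
  Merge [8] + [26] -> [8, 26]
  Merge [3] + [8, 26] -> [3, 8, 26]
  Merge [-8, 8, 28] + [3, 8, 26] -> [-8, 3, 8, 8, 26, 28]


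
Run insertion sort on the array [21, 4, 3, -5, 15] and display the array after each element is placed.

First element 21 is already 'sorted'
Insert 4: shifted 1 elements -> [4, 21, 3, -5, 15]
Insert 3: shifted 2 elements -> [3, 4, 21, -5, 15]
Insert -5: shifted 3 elements -> [-5, 3, 4, 21, 15]
Insert 15: shifted 1 elements -> [-5, 3, 4, 15, 21]


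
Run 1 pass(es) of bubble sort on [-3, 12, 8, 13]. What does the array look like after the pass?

After pass 1: [-3, 8, 12, 13] (1 swaps)
Total swaps: 1


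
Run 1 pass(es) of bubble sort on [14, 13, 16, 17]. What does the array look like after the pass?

After pass 1: [13, 14, 16, 17] (1 swaps)
Total swaps: 1


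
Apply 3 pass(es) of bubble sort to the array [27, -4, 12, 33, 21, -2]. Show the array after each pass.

After pass 1: [-4, 12, 27, 21, -2, 33] (4 swaps)
After pass 2: [-4, 12, 21, -2, 27, 33] (2 swaps)
After pass 3: [-4, 12, -2, 21, 27, 33] (1 swaps)
Total swaps: 7


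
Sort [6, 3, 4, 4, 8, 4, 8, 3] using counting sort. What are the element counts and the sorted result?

Count array: [0, 0, 0, 2, 3, 0, 1, 0, 2]
(count[i] = number of elements equal to i)
Cumulative count: [0, 0, 0, 2, 5, 5, 6, 6, 8]
Sorted: [3, 3, 4, 4, 4, 6, 8, 8]


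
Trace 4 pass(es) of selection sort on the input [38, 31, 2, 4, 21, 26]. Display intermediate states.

Pass 1: Select minimum 2 at index 2, swap -> [2, 31, 38, 4, 21, 26]
Pass 2: Select minimum 4 at index 3, swap -> [2, 4, 38, 31, 21, 26]
Pass 3: Select minimum 21 at index 4, swap -> [2, 4, 21, 31, 38, 26]
Pass 4: Select minimum 26 at index 5, swap -> [2, 4, 21, 26, 38, 31]


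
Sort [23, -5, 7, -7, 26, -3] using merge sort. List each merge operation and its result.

Divide and conquer:
  Merge [-5] + [7] -> [-5, 7]
  Merge [23] + [-5, 7] -> [-5, 7, 23]
  Merge [26] + [-3] -> [-3, 26]
  Merge [-7] + [-3, 26] -> [-7, -3, 26]
  Merge [-5, 7, 23] + [-7, -3, 26] -> [-7, -5, -3, 7, 23, 26]


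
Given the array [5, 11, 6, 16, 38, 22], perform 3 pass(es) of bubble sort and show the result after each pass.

After pass 1: [5, 6, 11, 16, 22, 38] (2 swaps)
After pass 2: [5, 6, 11, 16, 22, 38] (0 swaps)
After pass 3: [5, 6, 11, 16, 22, 38] (0 swaps)
Total swaps: 2


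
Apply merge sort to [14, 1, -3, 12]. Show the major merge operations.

Divide and conquer:
  Merge [14] + [1] -> [1, 14]
  Merge [-3] + [12] -> [-3, 12]
  Merge [1, 14] + [-3, 12] -> [-3, 1, 12, 14]


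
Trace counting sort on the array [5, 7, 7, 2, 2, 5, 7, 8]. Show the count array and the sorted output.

Count array: [0, 0, 2, 0, 0, 2, 0, 3, 1]
(count[i] = number of elements equal to i)
Cumulative count: [0, 0, 2, 2, 2, 4, 4, 7, 8]
Sorted: [2, 2, 5, 5, 7, 7, 7, 8]


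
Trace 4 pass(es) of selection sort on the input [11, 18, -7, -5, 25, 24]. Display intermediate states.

Pass 1: Select minimum -7 at index 2, swap -> [-7, 18, 11, -5, 25, 24]
Pass 2: Select minimum -5 at index 3, swap -> [-7, -5, 11, 18, 25, 24]
Pass 3: Select minimum 11 at index 2, swap -> [-7, -5, 11, 18, 25, 24]
Pass 4: Select minimum 18 at index 3, swap -> [-7, -5, 11, 18, 25, 24]


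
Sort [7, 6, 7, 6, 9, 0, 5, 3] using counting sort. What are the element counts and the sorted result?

Count array: [1, 0, 0, 1, 0, 1, 2, 2, 0, 1]
(count[i] = number of elements equal to i)
Cumulative count: [1, 1, 1, 2, 2, 3, 5, 7, 7, 8]
Sorted: [0, 3, 5, 6, 6, 7, 7, 9]


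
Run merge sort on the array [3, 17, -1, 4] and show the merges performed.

Divide and conquer:
  Merge [3] + [17] -> [3, 17]
  Merge [-1] + [4] -> [-1, 4]
  Merge [3, 17] + [-1, 4] -> [-1, 3, 4, 17]


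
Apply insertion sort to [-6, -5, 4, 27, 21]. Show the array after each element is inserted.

First element -6 is already 'sorted'
Insert -5: shifted 0 elements -> [-6, -5, 4, 27, 21]
Insert 4: shifted 0 elements -> [-6, -5, 4, 27, 21]
Insert 27: shifted 0 elements -> [-6, -5, 4, 27, 21]
Insert 21: shifted 1 elements -> [-6, -5, 4, 21, 27]


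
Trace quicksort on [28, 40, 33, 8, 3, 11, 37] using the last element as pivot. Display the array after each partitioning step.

Partition 1: pivot=37 at index 5 -> [28, 33, 8, 3, 11, 37, 40]
Partition 2: pivot=11 at index 2 -> [8, 3, 11, 33, 28, 37, 40]
Partition 3: pivot=3 at index 0 -> [3, 8, 11, 33, 28, 37, 40]
Partition 4: pivot=28 at index 3 -> [3, 8, 11, 28, 33, 37, 40]


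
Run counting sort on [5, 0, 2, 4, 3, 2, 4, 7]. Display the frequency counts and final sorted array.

Count array: [1, 0, 2, 1, 2, 1, 0, 1]
(count[i] = number of elements equal to i)
Cumulative count: [1, 1, 3, 4, 6, 7, 7, 8]
Sorted: [0, 2, 2, 3, 4, 4, 5, 7]


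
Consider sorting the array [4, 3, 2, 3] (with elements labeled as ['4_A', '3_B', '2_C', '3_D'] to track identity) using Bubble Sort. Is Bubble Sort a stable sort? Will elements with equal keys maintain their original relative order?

Trace Bubble Sort on the labeled array (the key is the number; the letter only tracks identity):
  After pass 1: [3_B, 2_C, 3_D, 4_A]
  After pass 2: [2_C, 3_B, 3_D, 4_A]
  After pass 3: [2_C, 3_B, 3_D, 4_A] (no swaps, done)
Final order: [2_C, 3_B, 3_D, 4_A]
Equal keys:
  value 3: originally 3_B, 3_D; after sorting 3_B, 3_D -> order preserved
All equal keys kept their original relative order. Bubble Sort is stable: it only swaps adjacent elements when the left one is strictly greater, so equal keys never move past each other.
Answer: Stable


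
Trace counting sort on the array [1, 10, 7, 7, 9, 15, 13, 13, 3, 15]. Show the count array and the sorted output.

Count array: [0, 1, 0, 1, 0, 0, 0, 2, 0, 1, 1, 0, 0, 2, 0, 2]
(count[i] = number of elements equal to i)
Cumulative count: [0, 1, 1, 2, 2, 2, 2, 4, 4, 5, 6, 6, 6, 8, 8, 10]
Sorted: [1, 3, 7, 7, 9, 10, 13, 13, 15, 15]


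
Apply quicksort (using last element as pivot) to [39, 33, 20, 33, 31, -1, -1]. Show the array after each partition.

Partition 1: pivot=-1 at index 1 -> [-1, -1, 20, 33, 31, 39, 33]
Partition 2: pivot=33 at index 5 -> [-1, -1, 20, 33, 31, 33, 39]
Partition 3: pivot=31 at index 3 -> [-1, -1, 20, 31, 33, 33, 39]


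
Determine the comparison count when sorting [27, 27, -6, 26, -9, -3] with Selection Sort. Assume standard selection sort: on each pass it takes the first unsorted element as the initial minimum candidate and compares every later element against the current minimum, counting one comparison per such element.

Pass 1: scan indices 1..5 for the minimum = 5 comparison(s); min is -9, place at index 0 -> [-9, 27, -6, 26, 27, -3]
Pass 2: scan indices 2..5 for the minimum = 4 comparison(s); min is -6, place at index 1 -> [-9, -6, 27, 26, 27, -3]
Pass 3: scan indices 3..5 for the minimum = 3 comparison(s); min is -3, place at index 2 -> [-9, -6, -3, 26, 27, 27]
Pass 4: scan indices 4..5 for the minimum = 2 comparison(s); min is 26, place at index 3 -> [-9, -6, -3, 26, 27, 27]
Pass 5: scan indices 5..5 for the minimum = 1 comparison(s); min is 27, place at index 4 -> [-9, -6, -3, 26, 27, 27]
Selection sort always scans the whole unsorted suffix, so the count is (n-1) + (n-2) + ... + 1 = n(n-1)/2 = 6*5/2 = 15 regardless of the input order.
Total comparisons: 5 + 4 + 3 + 2 + 1 = 15


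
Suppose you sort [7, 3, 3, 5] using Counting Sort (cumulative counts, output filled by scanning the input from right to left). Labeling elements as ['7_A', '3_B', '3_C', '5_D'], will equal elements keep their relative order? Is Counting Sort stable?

Trace Counting Sort on the labeled array (the key is the number; the letter only tracks identity):
  Counts for values 0..7: [0, 0, 0, 2, 0, 1, 0, 1]
  Cumulative counts: [0, 0, 0, 2, 2, 3, 3, 4]
  Scan right to left: place 5_D at output index 2
  Scan right to left: place 3_C at output index 1
  Scan right to left: place 3_B at output index 0
  Scan right to left: place 7_A at output index 3
  Output: [3_B, 3_C, 5_D, 7_A]
Equal keys:
  value 3: originally 3_B, 3_C; after sorting 3_B, 3_C -> order preserved
All equal keys kept their original relative order. Counting Sort is stable: scanning the input right to left with decreasing cumulative counts places later duplicates at later output positions.
Answer: Stable


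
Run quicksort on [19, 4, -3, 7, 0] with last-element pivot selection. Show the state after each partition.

Partition 1: pivot=0 at index 1 -> [-3, 0, 19, 7, 4]
Partition 2: pivot=4 at index 2 -> [-3, 0, 4, 7, 19]
Partition 3: pivot=19 at index 4 -> [-3, 0, 4, 7, 19]


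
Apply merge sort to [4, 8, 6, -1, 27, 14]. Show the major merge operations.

Divide and conquer:
  Merge [8] + [6] -> [6, 8]
  Merge [4] + [6, 8] -> [4, 6, 8]
  Merge [27] + [14] -> [14, 27]
  Merge [-1] + [14, 27] -> [-1, 14, 27]
  Merge [4, 6, 8] + [-1, 14, 27] -> [-1, 4, 6, 8, 14, 27]


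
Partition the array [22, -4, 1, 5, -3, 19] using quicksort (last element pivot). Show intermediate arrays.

Partition 1: pivot=19 at index 4 -> [-4, 1, 5, -3, 19, 22]
Partition 2: pivot=-3 at index 1 -> [-4, -3, 5, 1, 19, 22]
Partition 3: pivot=1 at index 2 -> [-4, -3, 1, 5, 19, 22]


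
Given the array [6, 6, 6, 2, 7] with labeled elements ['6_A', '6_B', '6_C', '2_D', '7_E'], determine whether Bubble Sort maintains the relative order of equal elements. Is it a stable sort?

Trace Bubble Sort on the labeled array (the key is the number; the letter only tracks identity):
  After pass 1: [6_A, 6_B, 2_D, 6_C, 7_E]
  After pass 2: [6_A, 2_D, 6_B, 6_C, 7_E]
  After pass 3: [2_D, 6_A, 6_B, 6_C, 7_E]
  After pass 4: [2_D, 6_A, 6_B, 6_C, 7_E] (no swaps, done)
Final order: [2_D, 6_A, 6_B, 6_C, 7_E]
Equal keys:
  value 6: originally 6_A, 6_B, 6_C; after sorting 6_A, 6_B, 6_C -> order preserved
All equal keys kept their original relative order. Bubble Sort is stable: it only swaps adjacent elements when the left one is strictly greater, so equal keys never move past each other.
Answer: Stable


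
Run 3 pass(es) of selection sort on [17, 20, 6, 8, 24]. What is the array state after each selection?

Pass 1: Select minimum 6 at index 2, swap -> [6, 20, 17, 8, 24]
Pass 2: Select minimum 8 at index 3, swap -> [6, 8, 17, 20, 24]
Pass 3: Select minimum 17 at index 2, swap -> [6, 8, 17, 20, 24]


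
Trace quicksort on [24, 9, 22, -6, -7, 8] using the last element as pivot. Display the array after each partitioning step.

Partition 1: pivot=8 at index 2 -> [-6, -7, 8, 24, 9, 22]
Partition 2: pivot=-7 at index 0 -> [-7, -6, 8, 24, 9, 22]
Partition 3: pivot=22 at index 4 -> [-7, -6, 8, 9, 22, 24]


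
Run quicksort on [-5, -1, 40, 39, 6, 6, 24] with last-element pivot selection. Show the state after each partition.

Partition 1: pivot=24 at index 4 -> [-5, -1, 6, 6, 24, 39, 40]
Partition 2: pivot=6 at index 3 -> [-5, -1, 6, 6, 24, 39, 40]
Partition 3: pivot=6 at index 2 -> [-5, -1, 6, 6, 24, 39, 40]
Partition 4: pivot=-1 at index 1 -> [-5, -1, 6, 6, 24, 39, 40]
Partition 5: pivot=40 at index 6 -> [-5, -1, 6, 6, 24, 39, 40]


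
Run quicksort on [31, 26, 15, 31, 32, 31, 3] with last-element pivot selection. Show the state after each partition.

Partition 1: pivot=3 at index 0 -> [3, 26, 15, 31, 32, 31, 31]
Partition 2: pivot=31 at index 5 -> [3, 26, 15, 31, 31, 31, 32]
Partition 3: pivot=31 at index 4 -> [3, 26, 15, 31, 31, 31, 32]
Partition 4: pivot=31 at index 3 -> [3, 26, 15, 31, 31, 31, 32]
Partition 5: pivot=15 at index 1 -> [3, 15, 26, 31, 31, 31, 32]


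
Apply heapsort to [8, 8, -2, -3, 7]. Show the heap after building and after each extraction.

Build heap: [8, 8, -2, -3, 7]
Extract 8: [8, 7, -2, -3, 8]
Extract 8: [7, -3, -2, 8, 8]
Extract 7: [-2, -3, 7, 8, 8]
Extract -2: [-3, -2, 7, 8, 8]


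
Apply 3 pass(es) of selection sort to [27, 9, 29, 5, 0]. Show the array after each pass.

Pass 1: Select minimum 0 at index 4, swap -> [0, 9, 29, 5, 27]
Pass 2: Select minimum 5 at index 3, swap -> [0, 5, 29, 9, 27]
Pass 3: Select minimum 9 at index 3, swap -> [0, 5, 9, 29, 27]


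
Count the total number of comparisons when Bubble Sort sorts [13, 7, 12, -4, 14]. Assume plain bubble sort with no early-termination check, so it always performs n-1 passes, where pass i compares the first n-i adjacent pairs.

Pass 1: compare adjacent pairs (0,1)..(3,4) = 4 comparison(s), 3 swap(s) -> [7, 12, -4, 13, 14]
Pass 2: compare adjacent pairs (0,1)..(2,3) = 3 comparison(s), 1 swap(s) -> [7, -4, 12, 13, 14]
Pass 3: compare adjacent pairs (0,1)..(1,2) = 2 comparison(s), 1 swap(s) -> [-4, 7, 12, 13, 14]
Pass 4: compare adjacent pairs (0,1)..(0,1) = 1 comparison(s), 0 swap(s) -> [-4, 7, 12, 13, 14]
Total comparisons: 4 + 3 + 2 + 1 = 10


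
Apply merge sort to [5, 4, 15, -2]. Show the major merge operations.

Divide and conquer:
  Merge [5] + [4] -> [4, 5]
  Merge [15] + [-2] -> [-2, 15]
  Merge [4, 5] + [-2, 15] -> [-2, 4, 5, 15]


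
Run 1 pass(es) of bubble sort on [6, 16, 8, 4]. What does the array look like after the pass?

After pass 1: [6, 8, 4, 16] (2 swaps)
Total swaps: 2


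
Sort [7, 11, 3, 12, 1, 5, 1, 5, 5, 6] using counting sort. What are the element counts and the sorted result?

Count array: [0, 2, 0, 1, 0, 3, 1, 1, 0, 0, 0, 1, 1]
(count[i] = number of elements equal to i)
Cumulative count: [0, 2, 2, 3, 3, 6, 7, 8, 8, 8, 8, 9, 10]
Sorted: [1, 1, 3, 5, 5, 5, 6, 7, 11, 12]


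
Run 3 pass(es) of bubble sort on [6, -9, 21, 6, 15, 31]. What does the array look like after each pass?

After pass 1: [-9, 6, 6, 15, 21, 31] (3 swaps)
After pass 2: [-9, 6, 6, 15, 21, 31] (0 swaps)
After pass 3: [-9, 6, 6, 15, 21, 31] (0 swaps)
Total swaps: 3


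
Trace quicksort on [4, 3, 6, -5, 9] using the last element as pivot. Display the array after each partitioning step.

Partition 1: pivot=9 at index 4 -> [4, 3, 6, -5, 9]
Partition 2: pivot=-5 at index 0 -> [-5, 3, 6, 4, 9]
Partition 3: pivot=4 at index 2 -> [-5, 3, 4, 6, 9]


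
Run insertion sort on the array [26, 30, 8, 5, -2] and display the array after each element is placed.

First element 26 is already 'sorted'
Insert 30: shifted 0 elements -> [26, 30, 8, 5, -2]
Insert 8: shifted 2 elements -> [8, 26, 30, 5, -2]
Insert 5: shifted 3 elements -> [5, 8, 26, 30, -2]
Insert -2: shifted 4 elements -> [-2, 5, 8, 26, 30]


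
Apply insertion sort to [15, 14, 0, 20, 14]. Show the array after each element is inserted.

First element 15 is already 'sorted'
Insert 14: shifted 1 elements -> [14, 15, 0, 20, 14]
Insert 0: shifted 2 elements -> [0, 14, 15, 20, 14]
Insert 20: shifted 0 elements -> [0, 14, 15, 20, 14]
Insert 14: shifted 2 elements -> [0, 14, 14, 15, 20]


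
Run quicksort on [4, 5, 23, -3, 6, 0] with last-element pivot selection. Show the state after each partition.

Partition 1: pivot=0 at index 1 -> [-3, 0, 23, 4, 6, 5]
Partition 2: pivot=5 at index 3 -> [-3, 0, 4, 5, 6, 23]
Partition 3: pivot=23 at index 5 -> [-3, 0, 4, 5, 6, 23]


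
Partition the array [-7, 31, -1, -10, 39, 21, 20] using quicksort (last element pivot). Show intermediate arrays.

Partition 1: pivot=20 at index 3 -> [-7, -1, -10, 20, 39, 21, 31]
Partition 2: pivot=-10 at index 0 -> [-10, -1, -7, 20, 39, 21, 31]
Partition 3: pivot=-7 at index 1 -> [-10, -7, -1, 20, 39, 21, 31]
Partition 4: pivot=31 at index 5 -> [-10, -7, -1, 20, 21, 31, 39]


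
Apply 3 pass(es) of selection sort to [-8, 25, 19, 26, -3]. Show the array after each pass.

Pass 1: Select minimum -8 at index 0, swap -> [-8, 25, 19, 26, -3]
Pass 2: Select minimum -3 at index 4, swap -> [-8, -3, 19, 26, 25]
Pass 3: Select minimum 19 at index 2, swap -> [-8, -3, 19, 26, 25]


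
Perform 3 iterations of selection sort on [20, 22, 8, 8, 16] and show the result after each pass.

Pass 1: Select minimum 8 at index 2, swap -> [8, 22, 20, 8, 16]
Pass 2: Select minimum 8 at index 3, swap -> [8, 8, 20, 22, 16]
Pass 3: Select minimum 16 at index 4, swap -> [8, 8, 16, 22, 20]


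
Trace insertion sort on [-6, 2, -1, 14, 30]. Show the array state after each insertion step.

First element -6 is already 'sorted'
Insert 2: shifted 0 elements -> [-6, 2, -1, 14, 30]
Insert -1: shifted 1 elements -> [-6, -1, 2, 14, 30]
Insert 14: shifted 0 elements -> [-6, -1, 2, 14, 30]
Insert 30: shifted 0 elements -> [-6, -1, 2, 14, 30]


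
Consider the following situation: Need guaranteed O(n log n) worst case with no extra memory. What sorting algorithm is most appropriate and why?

Best choice: Heapsort
Reason: Heapsort is O(n log n) worst case and sorts in-place; quicksort can degrade to O(n^2)


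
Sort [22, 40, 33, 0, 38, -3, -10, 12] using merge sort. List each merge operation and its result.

Divide and conquer:
  Merge [22] + [40] -> [22, 40]
  Merge [33] + [0] -> [0, 33]
  Merge [22, 40] + [0, 33] -> [0, 22, 33, 40]
  Merge [38] + [-3] -> [-3, 38]
  Merge [-10] + [12] -> [-10, 12]
  Merge [-3, 38] + [-10, 12] -> [-10, -3, 12, 38]
  Merge [0, 22, 33, 40] + [-10, -3, 12, 38] -> [-10, -3, 0, 12, 22, 33, 38, 40]


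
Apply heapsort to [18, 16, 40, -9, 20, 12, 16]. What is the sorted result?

Build heap: [40, 20, 18, -9, 16, 12, 16]
Extract 40: [20, 16, 18, -9, 16, 12, 40]
Extract 20: [18, 16, 12, -9, 16, 20, 40]
Extract 18: [16, 16, 12, -9, 18, 20, 40]
Extract 16: [16, -9, 12, 16, 18, 20, 40]
Extract 16: [12, -9, 16, 16, 18, 20, 40]
Extract 12: [-9, 12, 16, 16, 18, 20, 40]


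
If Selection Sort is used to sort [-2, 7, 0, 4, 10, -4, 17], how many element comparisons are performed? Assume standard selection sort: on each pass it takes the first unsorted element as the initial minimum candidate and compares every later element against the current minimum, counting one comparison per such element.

Pass 1: scan indices 1..6 for the minimum = 6 comparison(s); min is -4, place at index 0 -> [-4, 7, 0, 4, 10, -2, 17]
Pass 2: scan indices 2..6 for the minimum = 5 comparison(s); min is -2, place at index 1 -> [-4, -2, 0, 4, 10, 7, 17]
Pass 3: scan indices 3..6 for the minimum = 4 comparison(s); min is 0, place at index 2 -> [-4, -2, 0, 4, 10, 7, 17]
Pass 4: scan indices 4..6 for the minimum = 3 comparison(s); min is 4, place at index 3 -> [-4, -2, 0, 4, 10, 7, 17]
Pass 5: scan indices 5..6 for the minimum = 2 comparison(s); min is 7, place at index 4 -> [-4, -2, 0, 4, 7, 10, 17]
Pass 6: scan indices 6..6 for the minimum = 1 comparison(s); min is 10, place at index 5 -> [-4, -2, 0, 4, 7, 10, 17]
Selection sort always scans the whole unsorted suffix, so the count is (n-1) + (n-2) + ... + 1 = n(n-1)/2 = 7*6/2 = 21 regardless of the input order.
Total comparisons: 6 + 5 + 4 + 3 + 2 + 1 = 21


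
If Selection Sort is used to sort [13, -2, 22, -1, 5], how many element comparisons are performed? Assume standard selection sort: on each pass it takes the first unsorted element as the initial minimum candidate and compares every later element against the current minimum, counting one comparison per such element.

Pass 1: scan indices 1..4 for the minimum = 4 comparison(s); min is -2, place at index 0 -> [-2, 13, 22, -1, 5]
Pass 2: scan indices 2..4 for the minimum = 3 comparison(s); min is -1, place at index 1 -> [-2, -1, 22, 13, 5]
Pass 3: scan indices 3..4 for the minimum = 2 comparison(s); min is 5, place at index 2 -> [-2, -1, 5, 13, 22]
Pass 4: scan indices 4..4 for the minimum = 1 comparison(s); min is 13, place at index 3 -> [-2, -1, 5, 13, 22]
Selection sort always scans the whole unsorted suffix, so the count is (n-1) + (n-2) + ... + 1 = n(n-1)/2 = 5*4/2 = 10 regardless of the input order.
Total comparisons: 4 + 3 + 2 + 1 = 10


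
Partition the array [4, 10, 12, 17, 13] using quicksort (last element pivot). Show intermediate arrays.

Partition 1: pivot=13 at index 3 -> [4, 10, 12, 13, 17]
Partition 2: pivot=12 at index 2 -> [4, 10, 12, 13, 17]
Partition 3: pivot=10 at index 1 -> [4, 10, 12, 13, 17]


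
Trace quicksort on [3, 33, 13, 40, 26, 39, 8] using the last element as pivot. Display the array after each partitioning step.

Partition 1: pivot=8 at index 1 -> [3, 8, 13, 40, 26, 39, 33]
Partition 2: pivot=33 at index 4 -> [3, 8, 13, 26, 33, 39, 40]
Partition 3: pivot=26 at index 3 -> [3, 8, 13, 26, 33, 39, 40]
Partition 4: pivot=40 at index 6 -> [3, 8, 13, 26, 33, 39, 40]


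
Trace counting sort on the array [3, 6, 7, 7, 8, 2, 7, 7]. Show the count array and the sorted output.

Count array: [0, 0, 1, 1, 0, 0, 1, 4, 1]
(count[i] = number of elements equal to i)
Cumulative count: [0, 0, 1, 2, 2, 2, 3, 7, 8]
Sorted: [2, 3, 6, 7, 7, 7, 7, 8]


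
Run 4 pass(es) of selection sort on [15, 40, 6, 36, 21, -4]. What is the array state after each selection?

Pass 1: Select minimum -4 at index 5, swap -> [-4, 40, 6, 36, 21, 15]
Pass 2: Select minimum 6 at index 2, swap -> [-4, 6, 40, 36, 21, 15]
Pass 3: Select minimum 15 at index 5, swap -> [-4, 6, 15, 36, 21, 40]
Pass 4: Select minimum 21 at index 4, swap -> [-4, 6, 15, 21, 36, 40]


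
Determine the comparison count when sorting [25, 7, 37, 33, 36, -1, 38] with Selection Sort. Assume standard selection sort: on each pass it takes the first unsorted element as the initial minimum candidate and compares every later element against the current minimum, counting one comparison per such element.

Pass 1: scan indices 1..6 for the minimum = 6 comparison(s); min is -1, place at index 0 -> [-1, 7, 37, 33, 36, 25, 38]
Pass 2: scan indices 2..6 for the minimum = 5 comparison(s); min is 7, place at index 1 -> [-1, 7, 37, 33, 36, 25, 38]
Pass 3: scan indices 3..6 for the minimum = 4 comparison(s); min is 25, place at index 2 -> [-1, 7, 25, 33, 36, 37, 38]
Pass 4: scan indices 4..6 for the minimum = 3 comparison(s); min is 33, place at index 3 -> [-1, 7, 25, 33, 36, 37, 38]
Pass 5: scan indices 5..6 for the minimum = 2 comparison(s); min is 36, place at index 4 -> [-1, 7, 25, 33, 36, 37, 38]
Pass 6: scan indices 6..6 for the minimum = 1 comparison(s); min is 37, place at index 5 -> [-1, 7, 25, 33, 36, 37, 38]
Selection sort always scans the whole unsorted suffix, so the count is (n-1) + (n-2) + ... + 1 = n(n-1)/2 = 7*6/2 = 21 regardless of the input order.
Total comparisons: 6 + 5 + 4 + 3 + 2 + 1 = 21
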